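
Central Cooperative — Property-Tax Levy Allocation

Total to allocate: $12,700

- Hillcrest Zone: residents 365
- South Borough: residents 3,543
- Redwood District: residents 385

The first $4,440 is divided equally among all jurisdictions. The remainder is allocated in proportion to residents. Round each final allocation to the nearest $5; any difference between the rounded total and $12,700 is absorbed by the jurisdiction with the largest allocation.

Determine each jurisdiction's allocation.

Equal tier: $4,440 ÷ 3 = $1,480 apiece.
Remainder $8,260 by residents (total 4,293): Hillcrest Zone 702.28 → $700; South Borough 6,816.95 → $6,815; Redwood District 740.76 → $740.
Rounding difference +$5 on remainder applied to South Borough.
Totals: Hillcrest Zone $1,480 + $700 = $2,180; South Borough $1,480 + $6,820 = $8,300; Redwood District $1,480 + $740 = $2,220.

Hillcrest Zone: $2,180; South Borough: $8,300; Redwood District: $2,220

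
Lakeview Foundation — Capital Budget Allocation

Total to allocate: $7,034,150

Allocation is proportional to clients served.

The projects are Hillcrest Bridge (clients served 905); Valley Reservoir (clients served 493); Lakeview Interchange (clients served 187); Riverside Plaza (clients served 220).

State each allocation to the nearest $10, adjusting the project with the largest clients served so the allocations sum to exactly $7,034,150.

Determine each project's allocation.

Hillcrest Bridge: $3,526,810; Valley Reservoir: $1,921,240; Lakeview Interchange: $728,750; Riverside Plaza: $857,350

Total clients served = 1,805.
Raw shares: Hillcrest Bridge 905/1,805 × $7,034,150 = 3,526,817.59; Valley Reservoir 493/1,805 × $7,034,150 = 1,921,238.75; Lakeview Interchange 187/1,805 × $7,034,150 = 728,745.73; Riverside Plaza 220/1,805 × $7,034,150 = 857,347.92.
After rounding ($10): Hillcrest Bridge $3,526,820; Valley Reservoir $1,921,240; Lakeview Interchange $728,750; Riverside Plaza $857,350. Sum = $7,034,160.
Difference $7,034,150 − $7,034,160 = −$10 applied to largest clients served (Hillcrest Bridge): Hillcrest Bridge becomes $3,526,810.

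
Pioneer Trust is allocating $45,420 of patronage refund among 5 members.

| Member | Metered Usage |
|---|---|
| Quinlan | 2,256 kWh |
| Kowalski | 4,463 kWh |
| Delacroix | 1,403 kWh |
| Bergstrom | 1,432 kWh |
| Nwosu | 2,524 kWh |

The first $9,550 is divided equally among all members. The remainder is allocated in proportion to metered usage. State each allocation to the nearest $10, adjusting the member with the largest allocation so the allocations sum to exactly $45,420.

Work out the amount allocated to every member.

First tranche $9,550 split equally: $1,910 each.
Remainder $35,870 by metered usage (total 12,078): Quinlan 6,700.01 → $6,700; Kowalski 13,254.50 → $13,250; Delacroix 4,166.72 → $4,170; Bergstrom 4,252.84 → $4,250; Nwosu 7,495.93 → $7,500.
Totals: Quinlan $1,910 + $6,700 = $8,610; Kowalski $1,910 + $13,250 = $15,160; Delacroix $1,910 + $4,170 = $6,080; Bergstrom $1,910 + $4,250 = $6,160; Nwosu $1,910 + $7,500 = $9,410.

Quinlan: $8,610 | Kowalski: $15,160 | Delacroix: $6,080 | Bergstrom: $6,160 | Nwosu: $9,410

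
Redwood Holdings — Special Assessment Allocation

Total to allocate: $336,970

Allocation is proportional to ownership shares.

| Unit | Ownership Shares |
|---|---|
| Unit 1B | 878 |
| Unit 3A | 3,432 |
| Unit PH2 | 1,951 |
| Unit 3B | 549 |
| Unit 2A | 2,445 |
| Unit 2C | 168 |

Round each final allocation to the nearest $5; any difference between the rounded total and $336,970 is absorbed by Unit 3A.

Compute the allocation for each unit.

Sum of ownership shares: 9,423.
Unrounded shares: Unit 1B 878/9,423 × $336,970 = 31,397.61; Unit 3A 3,432/9,423 × $336,970 = 122,729.60; Unit PH2 1,951/9,423 × $336,970 = 69,768.49; Unit 3B 549/9,423 × $336,970 = 19,632.45; Unit 2A 2,445/9,423 × $336,970 = 87,434.11; Unit 2C 168/9,423 × $336,970 = 6,007.74.
After rounding ($5): Unit 1B $31,400; Unit 3A $122,730; Unit PH2 $69,770; Unit 3B $19,630; Unit 2A $87,435; Unit 2C $6,010. Sum = $336,975.
Difference $336,970 − $336,975 = −$5 applied to Unit 3A: Unit 3A becomes $122,725.

Unit 1B: $31,400 · Unit 3A: $122,725 · Unit PH2: $69,770 · Unit 3B: $19,630 · Unit 2A: $87,435 · Unit 2C: $6,010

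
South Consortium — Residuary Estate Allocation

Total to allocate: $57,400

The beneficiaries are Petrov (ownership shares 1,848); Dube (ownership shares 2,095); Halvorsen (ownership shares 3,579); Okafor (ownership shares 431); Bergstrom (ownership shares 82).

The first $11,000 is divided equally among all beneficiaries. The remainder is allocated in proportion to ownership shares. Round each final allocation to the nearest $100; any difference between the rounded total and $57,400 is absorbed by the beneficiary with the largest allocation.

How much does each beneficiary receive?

Petrov: $12,900 | Dube: $14,300 | Halvorsen: $22,800 | Okafor: $4,700 | Bergstrom: $2,700

Equal tier: $11,000 ÷ 5 = $2,200 apiece.
Remainder $46,400 by ownership shares (total 8,035): Petrov 10,671.71 → $10,700; Dube 12,098.07 → $12,100; Halvorsen 20,667.78 → $20,700; Okafor 2,488.91 → $2,500; Bergstrom 473.53 → $500.
Rounding difference −$100 on remainder applied to Halvorsen.
Totals: Petrov $2,200 + $10,700 = $12,900; Dube $2,200 + $12,100 = $14,300; Halvorsen $2,200 + $20,600 = $22,800; Okafor $2,200 + $2,500 = $4,700; Bergstrom $2,200 + $500 = $2,700.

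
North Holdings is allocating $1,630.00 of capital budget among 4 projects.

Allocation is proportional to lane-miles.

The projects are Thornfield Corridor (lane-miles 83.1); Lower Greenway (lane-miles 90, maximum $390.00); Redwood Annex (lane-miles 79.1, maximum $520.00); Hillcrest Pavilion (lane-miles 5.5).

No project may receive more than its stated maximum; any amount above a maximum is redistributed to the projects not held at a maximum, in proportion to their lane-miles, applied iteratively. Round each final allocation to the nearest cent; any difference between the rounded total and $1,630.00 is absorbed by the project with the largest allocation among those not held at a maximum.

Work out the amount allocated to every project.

Total lane-miles = 257.7.
Unconstrained shares: Thornfield Corridor 525.6228; Lower Greenway 569.2666; Redwood Annex 500.3221; Hillcrest Pavilion 34.7885.
Held at cap: Lower Greenway ($390.00); residual $1,240.00 reallocated over remaining lane-miles 167.7.
Held at cap: Redwood Annex ($520.00); residual $720.00 reallocated over remaining lane-miles 88.6.
Redistributed shares: Thornfield Corridor 675.3047 → $675.30; Hillcrest Pavilion 44.6953 → $44.70.

Thornfield Corridor: $675.30 · Lower Greenway: $390.00 · Redwood Annex: $520.00 · Hillcrest Pavilion: $44.70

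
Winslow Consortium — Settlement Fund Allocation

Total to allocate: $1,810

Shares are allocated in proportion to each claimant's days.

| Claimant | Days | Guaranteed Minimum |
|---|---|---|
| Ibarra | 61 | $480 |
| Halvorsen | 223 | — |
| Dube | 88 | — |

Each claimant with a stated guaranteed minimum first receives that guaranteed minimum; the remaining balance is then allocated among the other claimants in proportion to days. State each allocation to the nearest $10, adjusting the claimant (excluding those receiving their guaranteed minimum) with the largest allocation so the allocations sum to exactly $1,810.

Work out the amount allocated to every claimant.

Fund the minimums — Ibarra $480. Remaining pool $1,330.
Remaining pool split over remaining days 311: Halvorsen 953.67 → $950; Dube 376.33 → $380.

Ibarra: $480; Halvorsen: $950; Dube: $380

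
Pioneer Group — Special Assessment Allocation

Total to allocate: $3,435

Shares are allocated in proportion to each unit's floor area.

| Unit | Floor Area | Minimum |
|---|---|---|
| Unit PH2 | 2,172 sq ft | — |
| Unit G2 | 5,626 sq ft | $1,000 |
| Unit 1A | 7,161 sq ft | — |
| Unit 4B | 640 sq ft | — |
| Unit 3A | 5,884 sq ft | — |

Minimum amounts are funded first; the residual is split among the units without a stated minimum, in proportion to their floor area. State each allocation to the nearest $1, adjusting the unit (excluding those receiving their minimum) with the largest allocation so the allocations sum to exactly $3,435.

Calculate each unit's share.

Unit PH2: $334; Unit G2: $1,000; Unit 1A: $1,099; Unit 4B: $98; Unit 3A: $904

Fund the minimums — Unit G2 $1,000. Residual $2,435.
Residual split over remaining floor area 15,857: Unit PH2 333.53 → $334; Unit 1A 1,099.64 → $1,100; Unit 4B 98.28 → $98; Unit 3A 903.55 → $904.
Rounding difference −$1 applied to Unit 1A → $1,099.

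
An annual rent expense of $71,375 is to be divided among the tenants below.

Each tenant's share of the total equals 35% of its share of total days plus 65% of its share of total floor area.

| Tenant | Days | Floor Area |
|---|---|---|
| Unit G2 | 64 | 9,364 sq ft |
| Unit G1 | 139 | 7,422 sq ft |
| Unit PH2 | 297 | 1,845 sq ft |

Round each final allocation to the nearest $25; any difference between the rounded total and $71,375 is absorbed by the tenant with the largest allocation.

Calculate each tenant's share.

Days total 500; floor area total 18,631.
Composite weights (35% days + 65% floor area): Unit G2 0.3715; Unit G1 0.3562; Unit PH2 0.2723.
Pro-rata amounts: Unit G2 26,515.25; Unit G1 25,426.59; Unit PH2 19,433.17.
Rounded to nearest $25: Unit G2 $26,525; Unit G1 $25,425; Unit PH2 $19,425. Sum = $71,375.
Sum already equals the total — no adjustment.

Unit G2: $26,525 | Unit G1: $25,425 | Unit PH2: $19,425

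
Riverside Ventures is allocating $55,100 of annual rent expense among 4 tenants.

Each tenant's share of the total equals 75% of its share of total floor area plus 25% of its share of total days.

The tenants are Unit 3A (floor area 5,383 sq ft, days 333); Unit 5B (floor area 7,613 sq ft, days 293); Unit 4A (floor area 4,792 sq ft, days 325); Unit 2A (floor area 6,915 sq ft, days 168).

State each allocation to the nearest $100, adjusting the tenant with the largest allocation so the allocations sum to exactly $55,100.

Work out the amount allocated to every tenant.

Unit 3A: $13,100; Unit 5B: $16,400; Unit 4A: $12,000; Unit 2A: $13,600

Floor area total 24,703; days total 1,119.
Combined weights (75% floor area + 25% days): Unit 3A 0.2378; Unit 5B 0.2966; Unit 4A 0.2181; Unit 2A 0.2475.
Proportional shares: Unit 3A 13,104.34; Unit 5B 16,342.45; Unit 4A 12,017.19; Unit 2A 13,636.02.
After rounding ($100): Unit 3A $13,100; Unit 5B $16,300; Unit 4A $12,000; Unit 2A $13,600. Sum = $55,000.
Difference $55,100 − $55,000 = +$100 applied to largest allocation (Unit 5B): Unit 5B becomes $16,400.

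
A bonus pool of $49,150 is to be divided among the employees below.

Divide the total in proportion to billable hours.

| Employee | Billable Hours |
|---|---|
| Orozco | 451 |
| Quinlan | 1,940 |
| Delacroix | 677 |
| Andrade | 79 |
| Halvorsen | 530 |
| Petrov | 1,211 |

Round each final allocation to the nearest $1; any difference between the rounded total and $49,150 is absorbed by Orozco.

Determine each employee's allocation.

Orozco: $4,536 | Quinlan: $19,507 | Delacroix: $6,807 | Andrade: $794 | Halvorsen: $5,329 | Petrov: $12,177

Billable hours total: 4,888.
Raw shares: Orozco 451/4,888 × $49,150 = 4,534.91; Quinlan 1,940/4,888 × $49,150 = 19,507.16; Delacroix 677/4,888 × $49,150 = 6,807.40; Andrade 79/4,888 × $49,150 = 794.36; Halvorsen 530/4,888 × $49,150 = 5,329.28; Petrov 1,211/4,888 × $49,150 = 12,176.89.
After rounding ($1): Orozco $4,535; Quinlan $19,507; Delacroix $6,807; Andrade $794; Halvorsen $5,329; Petrov $12,177. Sum = $49,149.
Difference $49,150 − $49,149 = +$1 applied to Orozco: Orozco becomes $4,536.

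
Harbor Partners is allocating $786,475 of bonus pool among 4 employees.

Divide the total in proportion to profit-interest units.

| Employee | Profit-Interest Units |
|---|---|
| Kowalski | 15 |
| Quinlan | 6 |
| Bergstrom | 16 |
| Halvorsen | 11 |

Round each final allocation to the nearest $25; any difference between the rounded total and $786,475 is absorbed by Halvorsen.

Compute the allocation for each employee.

Kowalski: $245,775 | Quinlan: $98,300 | Bergstrom: $262,150 | Halvorsen: $180,250

Profit-interest units total: 48.
Pro-rata amounts: Kowalski 15/48 × $786,475 = 245,773.44; Quinlan 6/48 × $786,475 = 98,309.38; Bergstrom 16/48 × $786,475 = 262,158.33; Halvorsen 11/48 × $786,475 = 180,233.85.
After rounding ($25): Kowalski $245,775; Quinlan $98,300; Bergstrom $262,150; Halvorsen $180,225. Sum = $786,450.
Difference $786,475 − $786,450 = +$25 applied to Halvorsen: Halvorsen becomes $180,250.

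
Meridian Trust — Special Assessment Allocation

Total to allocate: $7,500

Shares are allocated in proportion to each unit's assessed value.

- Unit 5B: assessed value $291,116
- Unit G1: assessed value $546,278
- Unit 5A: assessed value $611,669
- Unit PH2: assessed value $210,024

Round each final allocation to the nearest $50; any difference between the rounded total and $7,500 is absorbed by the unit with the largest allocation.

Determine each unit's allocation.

Assessed value total: 1,659,087.
Pro-rata amounts: Unit 5B 291,116/1,659,087 × $7,500 = 1,316.01; Unit G1 546,278/1,659,087 × $7,500 = 2,469.48; Unit 5A 611,669/1,659,087 × $7,500 = 2,765.09; Unit PH2 210,024/1,659,087 × $7,500 = 949.43.
Rounded to nearest $50: Unit 5B $1,300; Unit G1 $2,450; Unit 5A $2,750; Unit PH2 $950. Sum = $7,450.
Difference $7,500 − $7,450 = +$50 applied to largest allocation (Unit 5A): Unit 5A becomes $2,800.

Unit 5B: $1,300 · Unit G1: $2,450 · Unit 5A: $2,800 · Unit PH2: $950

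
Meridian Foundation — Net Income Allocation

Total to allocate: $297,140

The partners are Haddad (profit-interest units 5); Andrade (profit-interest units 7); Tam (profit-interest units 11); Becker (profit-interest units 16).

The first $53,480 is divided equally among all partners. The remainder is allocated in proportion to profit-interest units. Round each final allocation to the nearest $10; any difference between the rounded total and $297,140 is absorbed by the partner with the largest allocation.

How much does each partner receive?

Haddad: $44,610 | Andrade: $57,100 | Tam: $82,090 | Becker: $113,340

Equal tier: $53,480 ÷ 4 = $13,370 apiece.
Remainder $243,660 by profit-interest units (total 39): Haddad 31,238.46 → $31,240; Andrade 43,733.85 → $43,730; Tam 68,724.62 → $68,720; Becker 99,963.08 → $99,960.
Rounding difference +$10 on remainder applied to Becker.
Totals: Haddad $13,370 + $31,240 = $44,610; Andrade $13,370 + $43,730 = $57,100; Tam $13,370 + $68,720 = $82,090; Becker $13,370 + $99,970 = $113,340.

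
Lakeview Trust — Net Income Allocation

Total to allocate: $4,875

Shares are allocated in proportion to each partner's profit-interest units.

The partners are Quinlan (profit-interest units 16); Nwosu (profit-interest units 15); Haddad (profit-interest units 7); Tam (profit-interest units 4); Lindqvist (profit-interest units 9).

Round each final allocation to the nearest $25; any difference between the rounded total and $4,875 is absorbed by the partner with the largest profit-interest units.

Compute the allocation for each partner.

Combined profit-interest units = 51.
Pro-rata amounts: Quinlan 16/51 × $4,875 = 1,529.41; Nwosu 15/51 × $4,875 = 1,433.82; Haddad 7/51 × $4,875 = 669.12; Tam 4/51 × $4,875 = 382.35; Lindqvist 9/51 × $4,875 = 860.29.
At nearest $25: Quinlan $1,525; Nwosu $1,425; Haddad $675; Tam $375; Lindqvist $850. Sum = $4,850.
Difference $4,875 − $4,850 = +$25 applied to largest profit-interest units (Quinlan): Quinlan becomes $1,550.

Quinlan: $1,550 · Nwosu: $1,425 · Haddad: $675 · Tam: $375 · Lindqvist: $850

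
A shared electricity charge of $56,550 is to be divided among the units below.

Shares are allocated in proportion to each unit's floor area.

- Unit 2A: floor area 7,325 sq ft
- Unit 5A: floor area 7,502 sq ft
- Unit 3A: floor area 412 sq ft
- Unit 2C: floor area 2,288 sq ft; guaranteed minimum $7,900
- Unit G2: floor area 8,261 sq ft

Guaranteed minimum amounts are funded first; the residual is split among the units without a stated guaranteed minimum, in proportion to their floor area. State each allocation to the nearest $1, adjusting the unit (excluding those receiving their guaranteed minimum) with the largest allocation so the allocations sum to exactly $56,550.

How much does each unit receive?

Unit 2A: $15,164; Unit 5A: $15,531; Unit 3A: $853; Unit 2C: $7,900; Unit G2: $17,102

Fund the minimums — Unit 2C $7,900. Remaining pool $48,650.
Remaining pool split over remaining floor area 23,500: Unit 2A 15,164.31 → $15,164; Unit 5A 15,530.74 → $15,531; Unit 3A 852.93 → $853; Unit G2 17,102.03 → $17,102.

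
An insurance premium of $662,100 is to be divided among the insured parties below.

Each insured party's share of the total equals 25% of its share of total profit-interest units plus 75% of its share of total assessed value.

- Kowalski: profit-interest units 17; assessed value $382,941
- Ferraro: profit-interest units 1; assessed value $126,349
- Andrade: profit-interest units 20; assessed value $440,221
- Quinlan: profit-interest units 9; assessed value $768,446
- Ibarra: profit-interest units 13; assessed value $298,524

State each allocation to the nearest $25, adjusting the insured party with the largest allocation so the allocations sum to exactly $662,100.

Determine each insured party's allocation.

Kowalski: $141,200; Ferraro: $33,875; Andrade: $163,575; Quinlan: $214,075; Ibarra: $109,375

Totals — profit-interest units 60, assessed value 2,016,481.
Composite weights (25% profit-interest units + 75% assessed value): Kowalski 0.2133; Ferraro 0.0512; Andrade 0.2471; Quinlan 0.3233; Ibarra 0.1652.
Raw shares: Kowalski 141,201.11; Ferraro 33,873.23; Andrade 163,583.04; Quinlan 214,064.89; Ibarra 109,377.74.
After rounding ($25): Kowalski $141,200; Ferraro $33,875; Andrade $163,575; Quinlan $214,075; Ibarra $109,375. Sum = $662,100.
Rounded total matches; no reconciliation needed.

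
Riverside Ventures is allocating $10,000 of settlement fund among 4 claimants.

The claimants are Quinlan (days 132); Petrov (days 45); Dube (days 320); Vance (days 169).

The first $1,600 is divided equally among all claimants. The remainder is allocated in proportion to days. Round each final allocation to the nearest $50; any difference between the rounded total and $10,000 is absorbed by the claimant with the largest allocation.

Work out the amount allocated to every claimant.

First tranche $1,600 split equally: $400 each.
Remainder $8,400 by days (total 666): Quinlan 1,664.86 → $1,650; Petrov 567.57 → $550; Dube 4,036.04 → $4,050; Vance 2,131.53 → $2,150.
Totals: Quinlan $400 + $1,650 = $2,050; Petrov $400 + $550 = $950; Dube $400 + $4,050 = $4,450; Vance $400 + $2,150 = $2,550.

Quinlan: $2,050 · Petrov: $950 · Dube: $4,450 · Vance: $2,550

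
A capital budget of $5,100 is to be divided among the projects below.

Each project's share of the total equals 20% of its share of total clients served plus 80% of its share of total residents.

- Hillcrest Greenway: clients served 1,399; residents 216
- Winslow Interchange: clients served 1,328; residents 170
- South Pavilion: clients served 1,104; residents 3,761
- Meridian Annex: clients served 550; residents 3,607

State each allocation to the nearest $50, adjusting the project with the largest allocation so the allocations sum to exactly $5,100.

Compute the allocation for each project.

Clients served total 4,381; residents total 7,754.
Blended shares (20% clients served + 80% residents): Hillcrest Greenway 0.0862; Winslow Interchange 0.0782; South Pavilion 0.4384; Meridian Annex 0.3973.
Proportional shares: Hillcrest Greenway 439.38; Winslow Interchange 398.64; South Pavilion 2,236.00; Meridian Annex 2,025.98.
Rounded to nearest $50: Hillcrest Greenway $450; Winslow Interchange $400; South Pavilion $2,250; Meridian Annex $2,050. Sum = $5,150.
Difference $5,100 − $5,150 = −$50 applied to largest allocation (South Pavilion): South Pavilion becomes $2,200.

Hillcrest Greenway: $450; Winslow Interchange: $400; South Pavilion: $2,200; Meridian Annex: $2,050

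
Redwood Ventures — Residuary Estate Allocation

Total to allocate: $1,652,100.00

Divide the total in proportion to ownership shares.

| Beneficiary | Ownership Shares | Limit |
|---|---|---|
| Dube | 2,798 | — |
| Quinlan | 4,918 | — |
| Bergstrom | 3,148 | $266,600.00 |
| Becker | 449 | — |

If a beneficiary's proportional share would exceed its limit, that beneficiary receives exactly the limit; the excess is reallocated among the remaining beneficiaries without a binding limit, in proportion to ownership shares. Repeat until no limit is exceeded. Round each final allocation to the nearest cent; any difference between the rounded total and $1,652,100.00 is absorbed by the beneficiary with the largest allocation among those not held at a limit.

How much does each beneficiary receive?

Dube: $474,786.16; Quinlan: $834,524.07; Bergstrom: $266,600.00; Becker: $76,189.77

Sum of ownership shares: 11,313.
Pro-rata shares before constraints: Dube 408,607.4251; Quinlan 718,202.7579; Bergstrom 459,719.8621; Becker 65,569.9549.
Cap binds for Bergstrom ($266,600.00); balance $1,385,500.00 reallocated over remaining ownership shares 8,165.
Remaining shares: Dube 474,786.1604 → $474,786.16; Quinlan 834,524.0661 → $834,524.07; Becker 76,189.7734 → $76,189.77.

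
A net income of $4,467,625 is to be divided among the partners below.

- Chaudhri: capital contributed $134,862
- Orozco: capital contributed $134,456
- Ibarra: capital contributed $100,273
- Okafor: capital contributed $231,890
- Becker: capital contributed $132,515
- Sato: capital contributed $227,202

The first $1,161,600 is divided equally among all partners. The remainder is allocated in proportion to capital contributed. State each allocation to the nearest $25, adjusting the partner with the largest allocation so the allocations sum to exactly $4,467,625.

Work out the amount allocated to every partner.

Chaudhri: $657,450; Orozco: $656,050; Ibarra: $538,475; Okafor: $991,225; Becker: $649,375; Sato: $975,050

$1,161,600 shared equally gives $193,600 per partner.
Remainder $3,306,025 by capital contributed (total 961,198): Chaudhri 463,855.67 → $463,850; Orozco 462,459.24 → $462,450; Ibarra 344,887.36 → $344,875; Okafor 797,581.91 → $797,575; Becker 455,783.20 → $455,775; Sato 781,457.61 → $781,450.
Rounding difference +$50 on remainder applied to Okafor.
Totals: Chaudhri $193,600 + $463,850 = $657,450; Orozco $193,600 + $462,450 = $656,050; Ibarra $193,600 + $344,875 = $538,475; Okafor $193,600 + $797,625 = $991,225; Becker $193,600 + $455,775 = $649,375; Sato $193,600 + $781,450 = $975,050.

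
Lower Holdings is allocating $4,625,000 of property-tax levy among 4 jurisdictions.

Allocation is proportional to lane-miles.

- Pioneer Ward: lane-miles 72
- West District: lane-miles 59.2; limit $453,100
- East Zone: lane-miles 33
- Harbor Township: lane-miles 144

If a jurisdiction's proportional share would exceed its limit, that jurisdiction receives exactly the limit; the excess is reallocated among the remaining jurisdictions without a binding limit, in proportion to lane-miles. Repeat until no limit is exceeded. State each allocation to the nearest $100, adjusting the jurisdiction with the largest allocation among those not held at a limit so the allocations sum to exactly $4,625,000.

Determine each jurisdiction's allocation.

Total lane-miles = 308.2.
Pro-rata shares before constraints: Pioneer Ward 1,080,467.23; West District 888,384.17; East Zone 495,214.15; Harbor Township 2,160,934.46.
Capped: West District ($453,100); residual $4,171,900 reallocated over remaining lane-miles 249.
Shares after redistribution: Pioneer Ward 1,206,332.53 → $1,206,300; East Zone 552,902.41 → $552,900; Harbor Township 2,412,665.06 → $2,412,700.

Pioneer Ward: $1,206,300; West District: $453,100; East Zone: $552,900; Harbor Township: $2,412,700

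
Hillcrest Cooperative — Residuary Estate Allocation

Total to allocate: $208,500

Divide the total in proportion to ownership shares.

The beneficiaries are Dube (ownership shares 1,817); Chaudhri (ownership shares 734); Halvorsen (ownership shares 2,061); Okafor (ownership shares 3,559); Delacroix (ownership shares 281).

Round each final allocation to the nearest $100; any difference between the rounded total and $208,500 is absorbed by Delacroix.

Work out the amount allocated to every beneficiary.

Ownership shares total: 8,452.
Proportional shares: Dube 1,817/8,452 × $208,500 = 44,823.06; Chaudhri 734/8,452 × $208,500 = 18,106.84; Halvorsen 2,061/8,452 × $208,500 = 50,842.23; Okafor 3,559/8,452 × $208,500 = 87,795.97; Delacroix 281/8,452 × $208,500 = 6,931.91.
After rounding ($100): Dube $44,800; Chaudhri $18,100; Halvorsen $50,800; Okafor $87,800; Delacroix $6,900. Sum = $208,400.
Difference $208,500 − $208,400 = +$100 applied to Delacroix: Delacroix becomes $7,000.

Dube: $44,800 · Chaudhri: $18,100 · Halvorsen: $50,800 · Okafor: $87,800 · Delacroix: $7,000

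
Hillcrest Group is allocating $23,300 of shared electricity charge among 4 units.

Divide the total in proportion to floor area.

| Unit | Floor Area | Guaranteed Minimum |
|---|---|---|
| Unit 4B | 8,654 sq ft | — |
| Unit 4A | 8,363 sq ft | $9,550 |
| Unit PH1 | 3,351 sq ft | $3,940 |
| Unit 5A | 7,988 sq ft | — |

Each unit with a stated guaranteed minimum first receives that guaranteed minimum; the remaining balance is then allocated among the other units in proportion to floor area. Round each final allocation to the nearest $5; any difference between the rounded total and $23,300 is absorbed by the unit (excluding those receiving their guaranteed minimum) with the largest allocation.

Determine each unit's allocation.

Unit 4B: $5,100 · Unit 4A: $9,550 · Unit PH1: $3,940 · Unit 5A: $4,710

Guaranteed amounts: Unit 4A $9,550; Unit PH1 $3,940. Residual $9,810.
Residual split over remaining floor area 16,642: Unit 4B 5,101.29 → $5,100; Unit 5A 4,708.71 → $4,710.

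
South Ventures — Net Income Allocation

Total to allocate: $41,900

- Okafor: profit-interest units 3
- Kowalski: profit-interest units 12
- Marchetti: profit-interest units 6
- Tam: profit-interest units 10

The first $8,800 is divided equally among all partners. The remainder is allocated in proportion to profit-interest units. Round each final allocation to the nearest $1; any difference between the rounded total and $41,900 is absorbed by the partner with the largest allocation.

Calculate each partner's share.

Equal tier: $8,800 ÷ 4 = $2,200 apiece.
Remainder $33,100 by profit-interest units (total 31): Okafor 3,203.23 → $3,203; Kowalski 12,812.90 → $12,813; Marchetti 6,406.45 → $6,406; Tam 10,677.42 → $10,677.
Rounding difference +$1 on remainder applied to Kowalski.
Totals: Okafor $2,200 + $3,203 = $5,403; Kowalski $2,200 + $12,814 = $15,014; Marchetti $2,200 + $6,406 = $8,606; Tam $2,200 + $10,677 = $12,877.

Okafor: $5,403; Kowalski: $15,014; Marchetti: $8,606; Tam: $12,877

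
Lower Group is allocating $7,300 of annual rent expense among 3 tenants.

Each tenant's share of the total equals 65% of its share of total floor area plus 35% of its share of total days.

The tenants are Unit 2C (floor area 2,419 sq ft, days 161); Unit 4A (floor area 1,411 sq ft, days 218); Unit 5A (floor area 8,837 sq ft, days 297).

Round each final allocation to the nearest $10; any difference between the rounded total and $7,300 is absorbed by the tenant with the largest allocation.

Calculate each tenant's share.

Unit 2C: $1,510 | Unit 4A: $1,350 | Unit 5A: $4,440

Floor area total 12,667; days total 676.
Composite weights (65% floor area + 35% days): Unit 2C 0.2075; Unit 4A 0.1853; Unit 5A 0.6072.
Proportional shares: Unit 2C 1,514.66; Unit 4A 1,352.50; Unit 5A 4,432.84.
At nearest $10: Unit 2C $1,510; Unit 4A $1,350; Unit 5A $4,430. Sum = $7,290.
Difference $7,300 − $7,290 = +$10 applied to largest allocation (Unit 5A): Unit 5A becomes $4,440.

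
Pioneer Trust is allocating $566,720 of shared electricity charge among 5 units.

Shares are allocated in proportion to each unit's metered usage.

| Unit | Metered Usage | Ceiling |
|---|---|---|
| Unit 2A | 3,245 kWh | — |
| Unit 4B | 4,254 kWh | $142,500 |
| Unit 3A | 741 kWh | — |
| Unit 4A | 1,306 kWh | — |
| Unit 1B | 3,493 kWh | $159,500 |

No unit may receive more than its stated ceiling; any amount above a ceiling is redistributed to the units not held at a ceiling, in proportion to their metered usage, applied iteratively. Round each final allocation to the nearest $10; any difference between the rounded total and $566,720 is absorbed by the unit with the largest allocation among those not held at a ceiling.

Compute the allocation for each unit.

Unit 2A: $162,320 · Unit 4B: $142,500 · Unit 3A: $37,070 · Unit 4A: $65,330 · Unit 1B: $159,500

Sum of metered usage: 13,039.
Pro-rata shares before constraints: Unit 2A 141,038.91; Unit 4B 184,893.54; Unit 3A 32,206.42; Unit 4A 56,763.27; Unit 1B 151,817.85.
Cap binds for Unit 4B ($142,500); balance $424,220 reallocated over remaining metered usage 8,785.
Cap binds for Unit 1B ($159,500); balance $264,720 reallocated over remaining metered usage 5,292.
Shares after redistribution: Unit 2A 162,323.58 → $162,320; Unit 3A 37,066.80 → $37,070; Unit 4A 65,329.61 → $65,330.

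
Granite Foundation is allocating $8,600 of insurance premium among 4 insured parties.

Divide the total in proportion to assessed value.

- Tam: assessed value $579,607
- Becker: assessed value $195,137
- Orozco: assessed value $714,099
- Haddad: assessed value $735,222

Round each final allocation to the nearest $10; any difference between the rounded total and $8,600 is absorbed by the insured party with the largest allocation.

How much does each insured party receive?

Tam: $2,240; Becker: $750; Orozco: $2,760; Haddad: $2,850

Total assessed value = 2,224,065.
Unrounded shares: Tam 579,607/2,224,065 × $8,600 = 2,241.22; Becker 195,137/2,224,065 × $8,600 = 754.55; Orozco 714,099/2,224,065 × $8,600 = 2,761.27; Haddad 735,222/2,224,065 × $8,600 = 2,842.95.
At nearest $10: Tam $2,240; Becker $750; Orozco $2,760; Haddad $2,840. Sum = $8,590.
Difference $8,600 − $8,590 = +$10 applied to largest allocation (Haddad): Haddad becomes $2,850.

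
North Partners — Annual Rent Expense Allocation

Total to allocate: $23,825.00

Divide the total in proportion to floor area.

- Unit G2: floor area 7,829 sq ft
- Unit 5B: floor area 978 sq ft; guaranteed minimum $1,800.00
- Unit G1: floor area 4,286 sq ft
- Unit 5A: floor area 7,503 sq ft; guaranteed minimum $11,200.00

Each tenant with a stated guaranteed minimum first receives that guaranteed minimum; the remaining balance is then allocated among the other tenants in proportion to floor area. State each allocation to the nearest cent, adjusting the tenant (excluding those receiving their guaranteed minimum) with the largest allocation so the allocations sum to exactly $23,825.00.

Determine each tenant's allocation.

Minimums first: Unit 5B $1,800.00; Unit 5A $11,200.00. Balance $10,825.00.
Balance split over remaining floor area 12,115: Unit G2 6,995.3714 → $6,995.37; Unit G1 3,829.6286 → $3,829.63.

Unit G2: $6,995.37 | Unit 5B: $1,800.00 | Unit G1: $3,829.63 | Unit 5A: $11,200.00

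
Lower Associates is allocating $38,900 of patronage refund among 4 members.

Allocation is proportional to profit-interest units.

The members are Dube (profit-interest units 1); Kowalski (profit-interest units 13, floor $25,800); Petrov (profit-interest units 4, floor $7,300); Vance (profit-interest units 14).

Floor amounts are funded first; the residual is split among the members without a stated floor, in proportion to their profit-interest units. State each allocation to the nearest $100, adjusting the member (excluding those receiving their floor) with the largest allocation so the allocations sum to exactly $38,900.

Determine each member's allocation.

Dube: $400 | Kowalski: $25,800 | Petrov: $7,300 | Vance: $5,400

Fund the minimums — Kowalski $25,800; Petrov $7,300. Residual $5,800.
Residual split over remaining profit-interest units 15: Dube 386.67 → $400; Vance 5,413.33 → $5,400.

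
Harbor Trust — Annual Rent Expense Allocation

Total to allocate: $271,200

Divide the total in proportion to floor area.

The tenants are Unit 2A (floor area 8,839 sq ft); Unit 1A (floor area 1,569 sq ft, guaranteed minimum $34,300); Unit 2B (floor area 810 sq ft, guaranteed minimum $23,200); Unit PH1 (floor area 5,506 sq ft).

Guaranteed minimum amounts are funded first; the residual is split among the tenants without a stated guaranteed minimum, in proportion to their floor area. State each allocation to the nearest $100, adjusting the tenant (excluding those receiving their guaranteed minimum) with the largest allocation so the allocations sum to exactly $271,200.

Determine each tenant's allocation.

Minimums first: Unit 1A $34,300; Unit 2B $23,200. Residual $213,700.
Residual split over remaining floor area 14,345: Unit 2A 131,676.14 → $131,700; Unit PH1 82,023.86 → $82,000.

Unit 2A: $131,700 | Unit 1A: $34,300 | Unit 2B: $23,200 | Unit PH1: $82,000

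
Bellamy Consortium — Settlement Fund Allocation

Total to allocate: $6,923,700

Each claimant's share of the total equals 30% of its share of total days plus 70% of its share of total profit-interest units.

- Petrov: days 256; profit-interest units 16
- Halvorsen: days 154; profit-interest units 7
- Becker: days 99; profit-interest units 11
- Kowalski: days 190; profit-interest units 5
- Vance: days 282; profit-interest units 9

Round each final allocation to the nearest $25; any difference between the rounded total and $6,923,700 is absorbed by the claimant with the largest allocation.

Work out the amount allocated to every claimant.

Totals — days 981, profit-interest units 48.
Blended shares (30% days + 70% profit-interest units): Petrov 0.3116; Halvorsen 0.1492; Becker 0.1907; Kowalski 0.1310; Vance 0.2175.
Pro-rata amounts: Petrov 2,157,568.90; Halvorsen 1,032,864.65; Becker 1,320,293.48; Kowalski 907,147.62; Vance 1,505,825.35.
Rounded to nearest $25: Petrov $2,157,575; Halvorsen $1,032,875; Becker $1,320,300; Kowalski $907,150; Vance $1,505,825. Sum = $6,923,725.
Difference $6,923,700 − $6,923,725 = −$25 applied to largest allocation (Petrov): Petrov becomes $2,157,550.

Petrov: $2,157,550; Halvorsen: $1,032,875; Becker: $1,320,300; Kowalski: $907,150; Vance: $1,505,825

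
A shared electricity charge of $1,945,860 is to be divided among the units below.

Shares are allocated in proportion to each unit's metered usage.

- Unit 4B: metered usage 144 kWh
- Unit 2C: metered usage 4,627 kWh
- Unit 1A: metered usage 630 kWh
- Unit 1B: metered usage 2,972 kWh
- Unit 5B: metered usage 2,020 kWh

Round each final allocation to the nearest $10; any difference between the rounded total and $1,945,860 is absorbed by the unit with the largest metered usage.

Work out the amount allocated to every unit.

Metered usage total: 10,393.
Proportional shares: Unit 4B 144/10,393 × $1,945,860 = 26,960.82; Unit 2C 4,627/10,393 × $1,945,860 = 866,303.69; Unit 1A 630/10,393 × $1,945,860 = 117,953.60; Unit 1B 2,972/10,393 × $1,945,860 = 556,441.44; Unit 5B 2,020/10,393 × $1,945,860 = 378,200.44.
Rounded to nearest $10: Unit 4B $26,960; Unit 2C $866,300; Unit 1A $117,950; Unit 1B $556,440; Unit 5B $378,200. Sum = $1,945,850.
Difference $1,945,860 − $1,945,850 = +$10 applied to largest metered usage (Unit 2C): Unit 2C becomes $866,310.

Unit 4B: $26,960; Unit 2C: $866,310; Unit 1A: $117,950; Unit 1B: $556,440; Unit 5B: $378,200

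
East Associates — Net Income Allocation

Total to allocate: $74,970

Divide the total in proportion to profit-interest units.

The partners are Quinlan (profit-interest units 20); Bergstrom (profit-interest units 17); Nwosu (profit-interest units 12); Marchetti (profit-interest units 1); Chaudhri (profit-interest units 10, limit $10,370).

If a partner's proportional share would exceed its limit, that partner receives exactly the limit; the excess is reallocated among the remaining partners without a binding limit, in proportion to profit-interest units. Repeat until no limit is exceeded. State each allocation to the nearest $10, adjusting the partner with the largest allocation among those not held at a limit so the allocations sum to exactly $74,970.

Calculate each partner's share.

Quinlan: $25,850 | Bergstrom: $21,960 | Nwosu: $15,500 | Marchetti: $1,290 | Chaudhri: $10,370

Combined profit-interest units = 60.
Proportional shares (ignoring caps): Quinlan 24,990.00; Bergstrom 21,241.50; Nwosu 14,994.00; Marchetti 1,249.50; Chaudhri 12,495.00.
Held at cap: Chaudhri ($10,370); residual $64,600 reallocated over remaining profit-interest units 50.
Remaining shares: Quinlan 25,840.00 → $25,840; Bergstrom 21,964.00 → $21,960; Nwosu 15,504.00 → $15,500; Marchetti 1,292.00 → $1,290.
Rounding difference +$10 applied to Quinlan → $25,850.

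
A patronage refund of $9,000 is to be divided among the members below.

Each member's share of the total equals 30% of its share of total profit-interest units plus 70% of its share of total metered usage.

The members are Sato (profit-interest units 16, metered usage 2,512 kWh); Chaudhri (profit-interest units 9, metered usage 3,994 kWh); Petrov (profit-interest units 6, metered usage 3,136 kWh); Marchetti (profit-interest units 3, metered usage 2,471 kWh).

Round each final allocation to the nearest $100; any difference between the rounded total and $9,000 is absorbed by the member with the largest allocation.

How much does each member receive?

Profit-interest units total 34; metered usage total 12,113.
Blended shares (30% profit-interest units + 70% metered usage): Sato 0.2863; Chaudhri 0.3102; Petrov 0.2342; Marchetti 0.1693.
Pro-rata amounts: Sato 2,577.09; Chaudhri 2,791.99; Petrov 2,107.51; Marchetti 1,523.41.
Rounded to nearest $100: Sato $2,600; Chaudhri $2,800; Petrov $2,100; Marchetti $1,500. Sum = $9,000.
No rounding difference to absorb.

Sato: $2,600 | Chaudhri: $2,800 | Petrov: $2,100 | Marchetti: $1,500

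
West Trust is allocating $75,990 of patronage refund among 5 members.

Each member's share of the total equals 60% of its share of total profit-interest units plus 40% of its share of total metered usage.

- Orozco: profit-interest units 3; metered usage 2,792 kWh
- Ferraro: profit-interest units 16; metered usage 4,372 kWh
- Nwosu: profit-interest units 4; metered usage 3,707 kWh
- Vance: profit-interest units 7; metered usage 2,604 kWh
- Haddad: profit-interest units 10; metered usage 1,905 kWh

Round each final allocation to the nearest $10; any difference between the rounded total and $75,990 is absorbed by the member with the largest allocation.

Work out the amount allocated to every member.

Profit-interest units total 40; metered usage total 15,380.
Combined weights (60% profit-interest units + 40% metered usage): Orozco 0.1176; Ferraro 0.3537; Nwosu 0.1564; Vance 0.1727; Haddad 0.1995.
Pro-rata amounts: Orozco 8,937.47; Ferraro 26,878.13; Nwosu 11,885.67; Vance 13,125.32; Haddad 15,163.41.
After rounding ($10): Orozco $8,940; Ferraro $26,880; Nwosu $11,890; Vance $13,130; Haddad $15,160. Sum = $76,000.
Difference $75,990 − $76,000 = −$10 applied to largest allocation (Ferraro): Ferraro becomes $26,870.

Orozco: $8,940 | Ferraro: $26,870 | Nwosu: $11,890 | Vance: $13,130 | Haddad: $15,160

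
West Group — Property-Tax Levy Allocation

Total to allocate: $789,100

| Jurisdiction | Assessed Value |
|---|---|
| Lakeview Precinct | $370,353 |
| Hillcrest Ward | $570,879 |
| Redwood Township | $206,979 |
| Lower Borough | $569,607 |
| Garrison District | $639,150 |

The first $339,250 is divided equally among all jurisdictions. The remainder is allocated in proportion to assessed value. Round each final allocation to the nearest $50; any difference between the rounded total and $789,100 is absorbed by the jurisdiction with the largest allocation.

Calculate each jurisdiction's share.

Lakeview Precinct: $138,550 · Hillcrest Ward: $176,800 · Redwood Township: $107,350 · Lower Borough: $176,550 · Garrison District: $189,850

$339,250 shared equally gives $67,850 per jurisdiction.
Remainder $449,850 by assessed value (total 2,356,968): Lakeview Precinct 70,685.43 → $70,700; Hillcrest Ward 108,957.74 → $108,950; Redwood Township 39,503.93 → $39,500; Lower Borough 108,714.97 → $108,700; Garrison District 121,987.92 → $122,000.
Totals: Lakeview Precinct $67,850 + $70,700 = $138,550; Hillcrest Ward $67,850 + $108,950 = $176,800; Redwood Township $67,850 + $39,500 = $107,350; Lower Borough $67,850 + $108,700 = $176,550; Garrison District $67,850 + $122,000 = $189,850.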